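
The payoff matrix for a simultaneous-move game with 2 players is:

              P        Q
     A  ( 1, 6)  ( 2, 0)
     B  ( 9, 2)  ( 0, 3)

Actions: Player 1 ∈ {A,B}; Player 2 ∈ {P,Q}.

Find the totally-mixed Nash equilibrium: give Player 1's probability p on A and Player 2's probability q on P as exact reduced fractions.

P1 indiff ⇒ q·1+(1-q)·2 = q·9+(1-q)·0 ⇒ q(-8) = (1-q)(-2) ⇒ q = 1/5
P2 indiff ⇒ p·6+(1-p)·2 = p·0+(1-p)·3 ⇒ p(6) = (1-p)(1) ⇒ p = 1/7

P1 mixes 1/7 on A; P2 mixes 1/5 on P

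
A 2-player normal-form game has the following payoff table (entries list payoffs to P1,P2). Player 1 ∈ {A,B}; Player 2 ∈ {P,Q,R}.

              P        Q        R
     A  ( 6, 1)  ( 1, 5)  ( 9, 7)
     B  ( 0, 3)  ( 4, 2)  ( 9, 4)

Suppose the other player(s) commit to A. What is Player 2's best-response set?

u_2(P vs A) = 1
u_2(Q vs A) = 5
u_2(R vs A) = 7
max payoff 7 at {R}

P2 best: {R}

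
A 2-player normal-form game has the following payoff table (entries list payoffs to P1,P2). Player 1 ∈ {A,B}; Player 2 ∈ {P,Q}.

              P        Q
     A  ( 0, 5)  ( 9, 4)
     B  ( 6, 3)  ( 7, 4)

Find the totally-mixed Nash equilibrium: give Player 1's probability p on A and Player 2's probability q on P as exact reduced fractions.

P1 indiff ⇒ q·0+(1-q)·9 = q·6+(1-q)·7 ⇒ q(-6) = (1-q)(-2) ⇒ q = 1/4
P2 indiff ⇒ p·5+(1-p)·3 = p·4+(1-p)·4 ⇒ p(1) = (1-p)(1) ⇒ p = 1/2

(p,q) = (1/2, 1/4)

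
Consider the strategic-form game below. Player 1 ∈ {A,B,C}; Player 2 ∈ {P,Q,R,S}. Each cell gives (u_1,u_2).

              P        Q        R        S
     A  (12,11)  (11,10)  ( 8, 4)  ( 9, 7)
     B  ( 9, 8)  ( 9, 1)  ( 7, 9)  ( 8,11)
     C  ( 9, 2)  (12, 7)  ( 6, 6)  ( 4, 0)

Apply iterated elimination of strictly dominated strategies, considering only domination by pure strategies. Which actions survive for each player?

IESDS → P1:{A,C} P2:{P,Q}

P1 drop B (A beats it: P:12>9 Q:11>9 R:8>7 S:9>8)
P2 drop R (Q beats it: A:10>4 C:7>6)
P2 drop S (P beats it: A:11>7 C:2>0)
P1→{A,C} P2→{P,Q}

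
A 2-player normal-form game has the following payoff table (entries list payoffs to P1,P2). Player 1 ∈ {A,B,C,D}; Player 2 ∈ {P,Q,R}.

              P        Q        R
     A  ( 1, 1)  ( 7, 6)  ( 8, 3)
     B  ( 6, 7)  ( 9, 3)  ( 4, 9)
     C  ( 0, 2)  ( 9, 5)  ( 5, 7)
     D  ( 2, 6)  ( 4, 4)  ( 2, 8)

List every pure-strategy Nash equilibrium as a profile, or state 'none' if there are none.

(A,P): not NE [P1→B gives 6>1; P2→Q gives 6>1]
(A,Q): not NE [P1→C gives 9>7]
(A,R): not NE [P2→Q gives 6>3]
(B,P): not NE [P2→R gives 9>7]
(B,Q): not NE [P2→R gives 9>3]
(B,R): not NE [P1→A gives 8>4]
(C,P): not NE [P1→B gives 6>0; P2→R gives 7>2]
(C,Q): not NE [P2→R gives 7>5]
(C,R): not NE [P1→A gives 8>5]
(D,P): not NE [P1→B gives 6>2; P2→R gives 8>6]
(D,Q): not NE [P1→C gives 9>4; P2→R gives 8>4]
(D,R): not NE [P1→A gives 8>2]

PSNE: ∅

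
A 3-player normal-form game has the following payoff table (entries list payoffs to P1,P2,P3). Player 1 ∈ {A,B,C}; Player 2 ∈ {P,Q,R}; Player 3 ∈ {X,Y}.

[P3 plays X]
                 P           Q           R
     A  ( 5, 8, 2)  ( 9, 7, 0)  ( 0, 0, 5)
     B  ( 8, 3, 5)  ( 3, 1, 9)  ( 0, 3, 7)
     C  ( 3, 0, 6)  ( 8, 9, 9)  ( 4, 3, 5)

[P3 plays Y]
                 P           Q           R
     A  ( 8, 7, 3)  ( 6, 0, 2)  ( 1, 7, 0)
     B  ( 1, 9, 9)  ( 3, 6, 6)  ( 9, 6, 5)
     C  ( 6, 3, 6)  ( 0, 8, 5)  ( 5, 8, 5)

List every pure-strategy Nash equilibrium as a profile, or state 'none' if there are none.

Nash profiles: (A,P,Y)

(A,P,X): not NE [P1→B gives 8>5; P3→Y gives 3>2]
(A,P,Y): NE
(A,Q,X): not NE [P2→P gives 8>7; P3→Y gives 2>0]
(A,Q,Y): not NE [P2→R gives 7>0]
(A,R,X): not NE [P1→C gives 4>0; P2→P gives 8>0]
(A,R,Y): not NE [P1→B gives 9>1; P3→X gives 5>0]
(B,P,X): not NE [P3→Y gives 9>5]
(B,P,Y): not NE [P1→A gives 8>1]
(B,Q,X): not NE [P1→A gives 9>3; P2→R gives 3>1]
(B,Q,Y): not NE [P1→A gives 6>3; P2→P gives 9>6; P3→X gives 9>6]
(B,R,X): not NE [P1→C gives 4>0]
(B,R,Y): not NE [P2→P gives 9>6; P3→X gives 7>5]
(C,P,X): not NE [P1→B gives 8>3; P2→Q gives 9>0]
(C,P,Y): not NE [P1→A gives 8>6; P2→R gives 8>3]
(C,Q,X): not NE [P1→A gives 9>8]
(C,Q,Y): not NE [P1→A gives 6>0; P3→X gives 9>5]
(C,R,X): not NE [P2→Q gives 9>3]
(C,R,Y): not NE [P1→B gives 9>5]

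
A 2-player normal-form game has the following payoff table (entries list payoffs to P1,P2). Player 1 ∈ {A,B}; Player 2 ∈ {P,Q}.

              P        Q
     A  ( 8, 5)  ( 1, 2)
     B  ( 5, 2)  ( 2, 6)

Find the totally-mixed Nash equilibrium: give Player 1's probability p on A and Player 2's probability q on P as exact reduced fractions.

P1 indiff ⇒ q·8+(1-q)·1 = q·5+(1-q)·2 ⇒ q(3) = (1-q)(1) ⇒ q = 1/4
P2 indiff ⇒ p·5+(1-p)·2 = p·2+(1-p)·6 ⇒ p(3) = (1-p)(4) ⇒ p = 4/7

p=4/7, q=1/4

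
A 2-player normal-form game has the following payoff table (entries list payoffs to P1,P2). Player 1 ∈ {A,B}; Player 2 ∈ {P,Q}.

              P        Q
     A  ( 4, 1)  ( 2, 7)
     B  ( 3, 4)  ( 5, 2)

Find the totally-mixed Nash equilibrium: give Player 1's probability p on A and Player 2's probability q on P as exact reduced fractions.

p=1/4, q=3/4

P1 indiff ⇒ q·4+(1-q)·2 = q·3+(1-q)·5 ⇒ q(1) = (1-q)(3) ⇒ q = 3/4
P2 indiff ⇒ p·1+(1-p)·4 = p·7+(1-p)·2 ⇒ p(-6) = (1-p)(-2) ⇒ p = 1/4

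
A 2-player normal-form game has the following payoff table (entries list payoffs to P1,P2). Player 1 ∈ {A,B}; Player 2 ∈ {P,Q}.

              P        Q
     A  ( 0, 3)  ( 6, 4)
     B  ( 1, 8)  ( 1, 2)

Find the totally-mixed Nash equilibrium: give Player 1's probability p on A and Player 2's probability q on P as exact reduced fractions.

P1 indiff ⇒ q·0+(1-q)·6 = q·1+(1-q)·1 ⇒ q(-1) = (1-q)(-5) ⇒ q = 5/6
P2 indiff ⇒ p·3+(1-p)·8 = p·4+(1-p)·2 ⇒ p(-1) = (1-p)(-6) ⇒ p = 6/7

(p,q) = (6/7, 5/6)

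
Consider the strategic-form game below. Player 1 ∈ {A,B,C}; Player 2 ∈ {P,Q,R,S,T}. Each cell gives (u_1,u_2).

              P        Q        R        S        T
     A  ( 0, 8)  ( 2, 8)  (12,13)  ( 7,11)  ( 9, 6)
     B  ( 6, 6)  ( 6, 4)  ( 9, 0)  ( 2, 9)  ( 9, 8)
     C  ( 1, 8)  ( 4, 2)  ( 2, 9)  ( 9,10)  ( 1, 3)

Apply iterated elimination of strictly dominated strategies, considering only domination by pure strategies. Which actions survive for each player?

IESDS → P1:{A,C} P2:{R,S}

P2 drop P (S beats it: A:11>8 B:9>6 C:10>8)
P2 drop Q (S beats it: A:11>8 B:9>4 C:10>2)
P2 drop T (S beats it: A:11>6 B:9>8 C:10>3)
P1 drop B (A beats it: R:12>9 S:7>2)
P1→{A,C} P2→{R,S}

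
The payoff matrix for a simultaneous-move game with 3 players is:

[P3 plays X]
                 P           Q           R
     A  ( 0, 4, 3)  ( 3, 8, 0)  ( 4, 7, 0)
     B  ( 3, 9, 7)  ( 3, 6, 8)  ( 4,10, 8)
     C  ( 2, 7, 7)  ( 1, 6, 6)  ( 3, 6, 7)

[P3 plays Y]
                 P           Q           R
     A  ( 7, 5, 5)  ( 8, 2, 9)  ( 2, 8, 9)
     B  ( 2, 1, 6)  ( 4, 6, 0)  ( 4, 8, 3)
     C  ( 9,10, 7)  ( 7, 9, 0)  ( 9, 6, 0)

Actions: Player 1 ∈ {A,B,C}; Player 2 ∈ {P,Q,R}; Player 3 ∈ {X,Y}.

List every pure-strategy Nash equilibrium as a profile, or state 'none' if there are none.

(A,P,X): not NE [P1→B gives 3>0; P2→Q gives 8>4; P3→Y gives 5>3]
(A,P,Y): not NE [P1→C gives 9>7; P2→R gives 8>5]
(A,Q,X): not NE [P3→Y gives 9>0]
(A,Q,Y): not NE [P2→R gives 8>2]
(A,R,X): not NE [P2→Q gives 8>7; P3→Y gives 9>0]
(A,R,Y): not NE [P1→C gives 9>2]
(B,P,X): not NE [P2→R gives 10>9]
(B,P,Y): not NE [P1→C gives 9>2; P2→R gives 8>1; P3→X gives 7>6]
(B,Q,X): not NE [P2→R gives 10>6]
(B,Q,Y): not NE [P1→A gives 8>4; P2→R gives 8>6; P3→X gives 8>0]
(B,R,X): NE
(B,R,Y): not NE [P1→C gives 9>4; P3→X gives 8>3]
(C,P,X): not NE [P1→B gives 3>2]
(C,P,Y): NE
(C,Q,X): not NE [P1→B gives 3>1; P2→P gives 7>6]
(C,Q,Y): not NE [P1→A gives 8>7; P2→P gives 10>9; P3→X gives 6>0]
(C,R,X): not NE [P1→B gives 4>3; P2→P gives 7>6]
(C,R,Y): not NE [P2→P gives 10>6; P3→X gives 7>0]

NE set: (B,R,X), (C,P,Y)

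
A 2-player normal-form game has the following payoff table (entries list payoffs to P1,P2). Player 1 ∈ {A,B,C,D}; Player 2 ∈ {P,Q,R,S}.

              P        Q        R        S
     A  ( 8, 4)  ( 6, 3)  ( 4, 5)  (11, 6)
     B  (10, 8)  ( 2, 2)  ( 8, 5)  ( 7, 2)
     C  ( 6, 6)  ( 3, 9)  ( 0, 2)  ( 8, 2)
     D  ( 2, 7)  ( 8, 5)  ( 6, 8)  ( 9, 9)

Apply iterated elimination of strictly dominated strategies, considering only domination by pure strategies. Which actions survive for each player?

P1 drop C (A beats it: P:8>6 Q:6>3 R:4>0 S:11>8)
P2 drop Q (P beats it: A:4>3 B:8>2 D:7>5)
P1→{A,B,D} P2→{P,R,S}

Remaining: P1:{A,B,D} P2:{P,R,S}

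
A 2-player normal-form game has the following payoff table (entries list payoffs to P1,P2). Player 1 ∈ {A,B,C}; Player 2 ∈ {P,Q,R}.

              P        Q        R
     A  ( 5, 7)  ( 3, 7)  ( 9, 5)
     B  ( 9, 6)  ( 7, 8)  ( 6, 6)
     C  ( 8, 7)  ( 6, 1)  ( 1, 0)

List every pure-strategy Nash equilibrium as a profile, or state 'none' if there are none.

(A,P): not NE [P1→B gives 9>5]
(A,Q): not NE [P1→B gives 7>3]
(A,R): not NE [P2→Q gives 7>5]
(B,P): not NE [P2→Q gives 8>6]
(B,Q): NE
(B,R): not NE [P1→A gives 9>6; P2→Q gives 8>6]
(C,P): not NE [P1→B gives 9>8]
(C,Q): not NE [P1→B gives 7>6; P2→P gives 7>1]
(C,R): not NE [P1→A gives 9>1; P2→P gives 7>0]

NE set: (B,Q)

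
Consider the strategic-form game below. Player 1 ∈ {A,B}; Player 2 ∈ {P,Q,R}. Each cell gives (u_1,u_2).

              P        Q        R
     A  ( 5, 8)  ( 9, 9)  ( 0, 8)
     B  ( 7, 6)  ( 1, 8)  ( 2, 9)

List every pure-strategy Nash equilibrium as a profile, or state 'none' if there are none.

PSNE = {(A,Q), (B,R)}

(A,P): not NE [P1→B gives 7>5; P2→Q gives 9>8]
(A,Q): NE
(A,R): not NE [P1→B gives 2>0; P2→Q gives 9>8]
(B,P): not NE [P2→R gives 9>6]
(B,Q): not NE [P1→A gives 9>1; P2→R gives 9>8]
(B,R): NE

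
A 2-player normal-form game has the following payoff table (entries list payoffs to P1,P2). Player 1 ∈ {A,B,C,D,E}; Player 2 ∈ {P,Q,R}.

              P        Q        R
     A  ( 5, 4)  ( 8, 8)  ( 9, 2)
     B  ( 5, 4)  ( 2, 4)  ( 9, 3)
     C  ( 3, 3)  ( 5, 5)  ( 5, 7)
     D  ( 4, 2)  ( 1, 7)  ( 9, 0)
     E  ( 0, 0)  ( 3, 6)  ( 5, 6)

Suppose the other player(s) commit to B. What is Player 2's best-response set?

argmax u_2 = {P,Q}

u_2(P vs B) = 4
u_2(Q vs B) = 4
u_2(R vs B) = 3
max payoff 4 at {P,Q}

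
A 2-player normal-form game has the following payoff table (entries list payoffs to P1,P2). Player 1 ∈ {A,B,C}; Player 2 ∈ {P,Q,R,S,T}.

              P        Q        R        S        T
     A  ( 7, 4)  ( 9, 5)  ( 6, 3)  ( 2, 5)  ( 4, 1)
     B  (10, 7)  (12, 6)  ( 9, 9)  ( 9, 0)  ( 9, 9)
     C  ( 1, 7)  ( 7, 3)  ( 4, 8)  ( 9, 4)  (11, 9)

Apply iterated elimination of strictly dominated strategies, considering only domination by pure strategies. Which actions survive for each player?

P1 drop A (B beats it: P:10>7 Q:12>9 R:9>6 S:9>2 T:9>4)
P2 drop P (R beats it: B:9>7 C:8>7)
P2 drop Q (R beats it: B:9>6 C:8>3)
P2 drop S (R beats it: B:9>0 C:8>4)
P1→{B,C} P2→{R,T}

IESDS → P1:{B,C} P2:{R,T}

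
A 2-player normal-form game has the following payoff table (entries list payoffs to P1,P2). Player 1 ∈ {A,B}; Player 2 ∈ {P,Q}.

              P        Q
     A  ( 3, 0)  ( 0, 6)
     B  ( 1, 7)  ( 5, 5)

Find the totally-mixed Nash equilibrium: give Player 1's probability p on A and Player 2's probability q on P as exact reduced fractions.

p=1/4, q=5/7

P1 indiff ⇒ q·3+(1-q)·0 = q·1+(1-q)·5 ⇒ q(2) = (1-q)(5) ⇒ q = 5/7
P2 indiff ⇒ p·0+(1-p)·7 = p·6+(1-p)·5 ⇒ p(-6) = (1-p)(-2) ⇒ p = 1/4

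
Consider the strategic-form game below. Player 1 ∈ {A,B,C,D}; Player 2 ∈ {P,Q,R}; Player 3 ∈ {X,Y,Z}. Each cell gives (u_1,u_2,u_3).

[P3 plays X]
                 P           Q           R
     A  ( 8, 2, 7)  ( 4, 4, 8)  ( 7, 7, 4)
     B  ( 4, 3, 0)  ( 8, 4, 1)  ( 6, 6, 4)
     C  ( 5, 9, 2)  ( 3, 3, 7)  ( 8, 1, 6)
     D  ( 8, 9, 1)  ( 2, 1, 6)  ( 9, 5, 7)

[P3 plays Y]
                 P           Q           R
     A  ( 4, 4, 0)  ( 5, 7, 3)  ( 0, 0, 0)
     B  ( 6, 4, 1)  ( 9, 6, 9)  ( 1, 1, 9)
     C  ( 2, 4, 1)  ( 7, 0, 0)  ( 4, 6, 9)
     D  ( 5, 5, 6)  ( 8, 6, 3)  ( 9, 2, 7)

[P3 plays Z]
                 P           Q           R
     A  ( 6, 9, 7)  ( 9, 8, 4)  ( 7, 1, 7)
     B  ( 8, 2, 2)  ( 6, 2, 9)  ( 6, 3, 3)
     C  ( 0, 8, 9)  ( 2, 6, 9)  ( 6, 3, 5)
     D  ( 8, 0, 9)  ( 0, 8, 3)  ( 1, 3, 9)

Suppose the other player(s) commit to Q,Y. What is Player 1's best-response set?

u_1(A vs Q,Y) = 5
u_1(B vs Q,Y) = 9
u_1(C vs Q,Y) = 7
u_1(D vs Q,Y) = 8
max payoff 9 at {B}

P1 best: {B}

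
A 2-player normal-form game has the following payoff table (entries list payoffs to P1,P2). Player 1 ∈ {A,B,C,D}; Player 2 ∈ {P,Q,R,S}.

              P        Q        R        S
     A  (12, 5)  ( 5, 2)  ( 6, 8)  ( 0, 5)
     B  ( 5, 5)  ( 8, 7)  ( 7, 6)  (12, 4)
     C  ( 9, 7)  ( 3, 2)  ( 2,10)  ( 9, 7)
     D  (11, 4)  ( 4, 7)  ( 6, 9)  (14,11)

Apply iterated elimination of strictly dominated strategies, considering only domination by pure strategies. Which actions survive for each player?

IESDS → P1:{B,D} P2:{Q,R,S}

P1 drop C (D beats it: P:11>9 Q:4>3 R:6>2 S:14>9)
P2 drop P (R beats it: A:8>5 B:6>5 D:9>4)
P1 drop A (B beats it: Q:8>5 R:7>6 S:12>0)
P1→{B,D} P2→{Q,R,S}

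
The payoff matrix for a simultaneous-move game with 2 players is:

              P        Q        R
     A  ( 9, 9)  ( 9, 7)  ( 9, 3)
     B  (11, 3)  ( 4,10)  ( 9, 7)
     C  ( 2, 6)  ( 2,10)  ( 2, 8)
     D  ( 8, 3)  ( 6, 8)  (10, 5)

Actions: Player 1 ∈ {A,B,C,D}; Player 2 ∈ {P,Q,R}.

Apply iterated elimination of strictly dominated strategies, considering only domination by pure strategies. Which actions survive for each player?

P1 drop C (A beats it: P:9>2 Q:9>2 R:9>2)
P2 drop R (Q beats it: A:7>3 B:10>7 D:8>5)
P1 drop D (A beats it: P:9>8 Q:9>6)
P1→{A,B} P2→{P,Q}

Survivors P1:{A,B} P2:{P,Q}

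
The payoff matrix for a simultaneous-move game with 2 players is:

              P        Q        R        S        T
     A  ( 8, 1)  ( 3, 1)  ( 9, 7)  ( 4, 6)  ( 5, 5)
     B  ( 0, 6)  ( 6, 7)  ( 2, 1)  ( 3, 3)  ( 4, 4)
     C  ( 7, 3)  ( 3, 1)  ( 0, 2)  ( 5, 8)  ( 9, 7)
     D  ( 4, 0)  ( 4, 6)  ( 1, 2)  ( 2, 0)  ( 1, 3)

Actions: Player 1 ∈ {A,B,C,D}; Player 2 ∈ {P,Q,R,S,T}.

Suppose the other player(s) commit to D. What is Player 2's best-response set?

argmax u_2 = {Q}

u_2(P vs D) = 0
u_2(Q vs D) = 6
u_2(R vs D) = 2
u_2(S vs D) = 0
u_2(T vs D) = 3
max payoff 6 at {Q}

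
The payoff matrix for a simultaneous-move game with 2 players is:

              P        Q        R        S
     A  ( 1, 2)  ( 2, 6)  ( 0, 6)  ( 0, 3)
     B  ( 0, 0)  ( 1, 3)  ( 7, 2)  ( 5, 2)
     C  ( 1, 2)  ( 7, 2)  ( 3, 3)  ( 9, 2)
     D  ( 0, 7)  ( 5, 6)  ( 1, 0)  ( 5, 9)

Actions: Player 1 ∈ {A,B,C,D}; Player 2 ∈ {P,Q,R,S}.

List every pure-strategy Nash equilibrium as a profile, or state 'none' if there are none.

(A,P): not NE [P2→R gives 6>2]
(A,Q): not NE [P1→C gives 7>2]
(A,R): not NE [P1→B gives 7>0]
(A,S): not NE [P1→C gives 9>0; P2→R gives 6>3]
(B,P): not NE [P1→C gives 1>0; P2→Q gives 3>0]
(B,Q): not NE [P1→C gives 7>1]
(B,R): not NE [P2→Q gives 3>2]
(B,S): not NE [P1→C gives 9>5; P2→Q gives 3>2]
(C,P): not NE [P2→R gives 3>2]
(C,Q): not NE [P2→R gives 3>2]
(C,R): not NE [P1→B gives 7>3]
(C,S): not NE [P2→R gives 3>2]
(D,P): not NE [P1→C gives 1>0; P2→S gives 9>7]
(D,Q): not NE [P1→C gives 7>5; P2→S gives 9>6]
(D,R): not NE [P1→B gives 7>1; P2→S gives 9>0]
(D,S): not NE [P1→C gives 9>5]

No pure NE.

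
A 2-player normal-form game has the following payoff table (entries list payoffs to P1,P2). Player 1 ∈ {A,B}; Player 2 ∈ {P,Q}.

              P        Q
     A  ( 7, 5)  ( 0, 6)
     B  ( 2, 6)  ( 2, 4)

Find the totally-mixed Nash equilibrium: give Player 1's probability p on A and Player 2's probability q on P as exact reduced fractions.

P1 indiff ⇒ q·7+(1-q)·0 = q·2+(1-q)·2 ⇒ q(5) = (1-q)(2) ⇒ q = 2/7
P2 indiff ⇒ p·5+(1-p)·6 = p·6+(1-p)·4 ⇒ p(-1) = (1-p)(-2) ⇒ p = 2/3

p=2/3, q=2/7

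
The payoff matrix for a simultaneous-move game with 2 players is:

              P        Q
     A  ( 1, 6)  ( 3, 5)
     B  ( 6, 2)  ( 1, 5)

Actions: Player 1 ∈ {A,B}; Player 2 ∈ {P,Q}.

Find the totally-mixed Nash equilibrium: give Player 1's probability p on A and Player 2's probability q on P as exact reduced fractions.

P1 indiff ⇒ q·1+(1-q)·3 = q·6+(1-q)·1 ⇒ q(-5) = (1-q)(-2) ⇒ q = 2/7
P2 indiff ⇒ p·6+(1-p)·2 = p·5+(1-p)·5 ⇒ p(1) = (1-p)(3) ⇒ p = 3/4

P1 mixes 3/4 on A; P2 mixes 2/7 on P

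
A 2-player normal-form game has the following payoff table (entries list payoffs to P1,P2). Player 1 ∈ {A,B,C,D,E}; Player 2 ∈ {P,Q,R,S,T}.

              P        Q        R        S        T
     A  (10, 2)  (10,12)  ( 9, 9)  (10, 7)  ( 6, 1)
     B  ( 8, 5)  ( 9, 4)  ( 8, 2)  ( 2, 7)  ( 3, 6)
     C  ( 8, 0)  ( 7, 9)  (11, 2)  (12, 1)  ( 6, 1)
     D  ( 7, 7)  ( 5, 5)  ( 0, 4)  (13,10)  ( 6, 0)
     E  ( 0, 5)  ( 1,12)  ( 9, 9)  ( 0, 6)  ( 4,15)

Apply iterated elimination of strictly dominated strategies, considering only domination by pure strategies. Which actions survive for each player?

Remaining: P1:{A,C,D} P2:{Q,S}

P1 drop B (A beats it: P:10>8 Q:10>9 R:9>8 S:10>2 T:6>3)
P1 drop E (C beats it: P:8>0 Q:7>1 R:11>9 S:12>0 T:6>4)
P2 drop P (S beats it: A:7>2 C:1>0 D:10>7)
P2 drop R (Q beats it: A:12>9 C:9>2 D:5>4)
P2 drop T (Q beats it: A:12>1 C:9>1 D:5>0)
P1→{A,C,D} P2→{Q,S}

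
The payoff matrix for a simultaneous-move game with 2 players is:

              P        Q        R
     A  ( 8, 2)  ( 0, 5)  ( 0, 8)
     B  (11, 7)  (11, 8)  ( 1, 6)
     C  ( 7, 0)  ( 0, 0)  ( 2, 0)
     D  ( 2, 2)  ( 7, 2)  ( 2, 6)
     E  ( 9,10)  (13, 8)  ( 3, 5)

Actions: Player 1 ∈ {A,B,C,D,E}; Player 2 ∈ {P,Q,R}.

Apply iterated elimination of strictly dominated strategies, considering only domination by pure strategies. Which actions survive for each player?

P1 drop A (B beats it: P:11>8 Q:11>0 R:1>0)
P1 drop C (E beats it: P:9>7 Q:13>0 R:3>2)
P1 drop D (E beats it: P:9>2 Q:13>7 R:3>2)
P2 drop R (P beats it: B:7>6 E:10>5)
P1→{B,E} P2→{P,Q}

IESDS → P1:{B,E} P2:{P,Q}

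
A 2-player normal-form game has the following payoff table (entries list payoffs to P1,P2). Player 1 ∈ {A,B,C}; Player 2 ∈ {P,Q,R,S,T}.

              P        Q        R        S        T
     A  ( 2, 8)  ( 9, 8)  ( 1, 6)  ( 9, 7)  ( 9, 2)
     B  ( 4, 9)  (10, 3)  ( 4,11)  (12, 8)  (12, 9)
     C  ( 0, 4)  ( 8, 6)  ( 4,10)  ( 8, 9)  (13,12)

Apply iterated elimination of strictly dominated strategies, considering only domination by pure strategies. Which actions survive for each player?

Survivors P1:{B,C} P2:{R,T}

P1 drop A (B beats it: P:4>2 Q:10>9 R:4>1 S:12>9 T:12>9)
P2 drop P (R beats it: B:11>9 C:10>4)
P2 drop Q (R beats it: B:11>3 C:10>6)
P2 drop S (R beats it: B:11>8 C:10>9)
P1→{B,C} P2→{R,T}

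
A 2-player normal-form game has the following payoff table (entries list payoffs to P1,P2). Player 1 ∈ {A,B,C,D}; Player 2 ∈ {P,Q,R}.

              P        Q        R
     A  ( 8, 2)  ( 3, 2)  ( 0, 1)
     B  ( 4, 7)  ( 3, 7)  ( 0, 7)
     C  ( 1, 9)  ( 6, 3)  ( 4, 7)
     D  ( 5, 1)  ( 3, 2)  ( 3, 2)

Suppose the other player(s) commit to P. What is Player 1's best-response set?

u_1(A vs P) = 8
u_1(B vs P) = 4
u_1(C vs P) = 1
u_1(D vs P) = 5
max payoff 8 at {A}

argmax u_1 = {A}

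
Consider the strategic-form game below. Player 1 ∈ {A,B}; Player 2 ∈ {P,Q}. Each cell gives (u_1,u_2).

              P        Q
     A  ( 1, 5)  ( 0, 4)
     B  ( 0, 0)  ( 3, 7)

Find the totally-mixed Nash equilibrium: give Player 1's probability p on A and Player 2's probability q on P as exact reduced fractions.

P1 indiff ⇒ q·1+(1-q)·0 = q·0+(1-q)·3 ⇒ q(1) = (1-q)(3) ⇒ q = 3/4
P2 indiff ⇒ p·5+(1-p)·0 = p·4+(1-p)·7 ⇒ p(1) = (1-p)(7) ⇒ p = 7/8

P1 mixes 7/8 on A; P2 mixes 3/4 on P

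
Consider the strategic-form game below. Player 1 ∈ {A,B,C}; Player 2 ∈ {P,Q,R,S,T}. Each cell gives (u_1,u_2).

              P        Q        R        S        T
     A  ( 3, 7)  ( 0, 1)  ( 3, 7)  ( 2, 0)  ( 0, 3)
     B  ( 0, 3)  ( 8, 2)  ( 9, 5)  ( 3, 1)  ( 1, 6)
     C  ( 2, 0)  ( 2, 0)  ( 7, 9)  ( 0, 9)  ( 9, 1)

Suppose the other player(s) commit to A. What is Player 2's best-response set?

u_2(P vs A) = 7
u_2(Q vs A) = 1
u_2(R vs A) = 7
u_2(S vs A) = 0
u_2(T vs A) = 3
max payoff 7 at {P,R}

BR_2 = {P,R}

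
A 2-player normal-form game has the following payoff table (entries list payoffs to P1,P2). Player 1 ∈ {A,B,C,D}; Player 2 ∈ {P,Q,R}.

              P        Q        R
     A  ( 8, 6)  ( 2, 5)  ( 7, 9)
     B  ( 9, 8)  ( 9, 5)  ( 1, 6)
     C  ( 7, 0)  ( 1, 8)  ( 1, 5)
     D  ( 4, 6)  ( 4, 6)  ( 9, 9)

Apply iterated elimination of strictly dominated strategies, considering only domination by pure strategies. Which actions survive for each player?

IESDS → P1:{A,B,D} P2:{P,R}

P1 drop C (A beats it: P:8>7 Q:2>1 R:7>1)
P2 drop Q (R beats it: A:9>5 B:6>5 D:9>6)
P1→{A,B,D} P2→{P,R}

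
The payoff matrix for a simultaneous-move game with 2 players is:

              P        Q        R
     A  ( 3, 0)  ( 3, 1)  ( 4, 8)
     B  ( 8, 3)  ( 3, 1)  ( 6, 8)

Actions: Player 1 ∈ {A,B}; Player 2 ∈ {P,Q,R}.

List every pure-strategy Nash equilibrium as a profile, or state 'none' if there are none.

(A,P): not NE [P1→B gives 8>3; P2→R gives 8>0]
(A,Q): not NE [P2→R gives 8>1]
(A,R): not NE [P1→B gives 6>4]
(B,P): not NE [P2→R gives 8>3]
(B,Q): not NE [P2→R gives 8>1]
(B,R): NE

PSNE = {(B,R)}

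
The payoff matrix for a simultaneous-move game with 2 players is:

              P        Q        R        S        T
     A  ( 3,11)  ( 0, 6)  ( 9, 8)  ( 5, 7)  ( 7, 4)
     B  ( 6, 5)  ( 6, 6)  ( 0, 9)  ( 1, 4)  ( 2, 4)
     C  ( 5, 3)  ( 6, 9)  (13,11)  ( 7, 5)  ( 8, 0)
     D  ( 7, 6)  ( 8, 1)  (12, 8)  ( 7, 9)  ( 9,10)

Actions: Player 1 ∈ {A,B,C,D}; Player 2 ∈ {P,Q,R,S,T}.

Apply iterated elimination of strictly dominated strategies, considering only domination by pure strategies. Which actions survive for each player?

P1 drop A (C beats it: P:5>3 Q:6>0 R:13>9 S:7>5 T:8>7)
P1 drop B (D beats it: P:7>6 Q:8>6 R:12>0 S:7>1 T:9>2)
P2 drop P (R beats it: C:11>3 D:8>6)
P2 drop Q (R beats it: C:11>9 D:8>1)
P1→{C,D} P2→{R,S,T}

IESDS → P1:{C,D} P2:{R,S,T}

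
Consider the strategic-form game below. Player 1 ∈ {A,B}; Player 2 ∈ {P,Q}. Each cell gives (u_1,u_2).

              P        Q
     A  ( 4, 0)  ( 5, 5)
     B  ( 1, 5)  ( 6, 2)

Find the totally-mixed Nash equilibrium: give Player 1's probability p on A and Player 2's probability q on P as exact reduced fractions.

P1 indiff ⇒ q·4+(1-q)·5 = q·1+(1-q)·6 ⇒ q(3) = (1-q)(1) ⇒ q = 1/4
P2 indiff ⇒ p·0+(1-p)·5 = p·5+(1-p)·2 ⇒ p(-5) = (1-p)(-3) ⇒ p = 3/8

P1 mixes 3/8 on A; P2 mixes 1/4 on P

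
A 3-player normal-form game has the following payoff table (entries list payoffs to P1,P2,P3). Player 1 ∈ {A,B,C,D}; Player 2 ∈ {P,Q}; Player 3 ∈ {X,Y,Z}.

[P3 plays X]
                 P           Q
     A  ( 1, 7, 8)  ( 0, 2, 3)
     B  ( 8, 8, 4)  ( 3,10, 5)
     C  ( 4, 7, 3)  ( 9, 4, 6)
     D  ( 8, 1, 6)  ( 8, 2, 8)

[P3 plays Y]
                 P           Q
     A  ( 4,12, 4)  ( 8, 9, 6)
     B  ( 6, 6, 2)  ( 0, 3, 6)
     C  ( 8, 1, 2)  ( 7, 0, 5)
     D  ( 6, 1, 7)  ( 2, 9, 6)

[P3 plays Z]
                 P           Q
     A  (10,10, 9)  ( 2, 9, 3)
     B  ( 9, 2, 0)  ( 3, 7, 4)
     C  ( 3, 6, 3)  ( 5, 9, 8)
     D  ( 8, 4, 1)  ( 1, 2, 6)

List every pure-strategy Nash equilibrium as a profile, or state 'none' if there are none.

PSNE = {(A,P,Z), (C,Q,Z)}

(A,P,X): not NE [P1→D gives 8>1; P3→Z gives 9>8]
(A,P,Y): not NE [P1→C gives 8>4; P3→Z gives 9>4]
(A,P,Z): NE
(A,Q,X): not NE [P1→C gives 9>0; P2→P gives 7>2; P3→Y gives 6>3]
(A,Q,Y): not NE [P2→P gives 12>9]
(A,Q,Z): not NE [P1→C gives 5>2; P2→P gives 10>9; P3→Y gives 6>3]
(B,P,X): not NE [P2→Q gives 10>8]
(B,P,Y): not NE [P1→C gives 8>6; P3→X gives 4>2]
(B,P,Z): not NE [P1→A gives 10>9; P2→Q gives 7>2; P3→X gives 4>0]
(B,Q,X): not NE [P1→C gives 9>3; P3→Y gives 6>5]
(B,Q,Y): not NE [P1→A gives 8>0; P2→P gives 6>3]
(B,Q,Z): not NE [P1→C gives 5>3; P3→Y gives 6>4]
(C,P,X): not NE [P1→D gives 8>4]
(C,P,Y): not NE [P3→Z gives 3>2]
(C,P,Z): not NE [P1→A gives 10>3; P2→Q gives 9>6]
(C,Q,X): not NE [P2→P gives 7>4; P3→Z gives 8>6]
(C,Q,Y): not NE [P1→A gives 8>7; P2→P gives 1>0; P3→Z gives 8>5]
(C,Q,Z): NE
(D,P,X): not NE [P2→Q gives 2>1; P3→Y gives 7>6]
(D,P,Y): not NE [P1→C gives 8>6; P2→Q gives 9>1]
(D,P,Z): not NE [P1→A gives 10>8; P3→Y gives 7>1]
(D,Q,X): not NE [P1→C gives 9>8]
(D,Q,Y): not NE [P1→A gives 8>2; P3→X gives 8>6]
(D,Q,Z): not NE [P1→C gives 5>1; P2→P gives 4>2; P3→X gives 8>6]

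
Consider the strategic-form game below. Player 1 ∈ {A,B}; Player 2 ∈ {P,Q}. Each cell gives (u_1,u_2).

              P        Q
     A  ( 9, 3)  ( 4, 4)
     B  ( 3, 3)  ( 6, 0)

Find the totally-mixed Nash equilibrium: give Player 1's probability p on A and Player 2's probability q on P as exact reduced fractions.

p=3/4, q=1/4

P1 indiff ⇒ q·9+(1-q)·4 = q·3+(1-q)·6 ⇒ q(6) = (1-q)(2) ⇒ q = 1/4
P2 indiff ⇒ p·3+(1-p)·3 = p·4+(1-p)·0 ⇒ p(-1) = (1-p)(-3) ⇒ p = 3/4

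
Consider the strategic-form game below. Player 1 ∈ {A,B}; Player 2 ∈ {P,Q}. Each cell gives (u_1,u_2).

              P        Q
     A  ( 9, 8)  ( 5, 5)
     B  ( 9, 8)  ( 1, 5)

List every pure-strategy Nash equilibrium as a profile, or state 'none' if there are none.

(A,P): NE
(A,Q): not NE [P2→P gives 8>5]
(B,P): NE
(B,Q): not NE [P1→A gives 5>1; P2→P gives 8>5]

PSNE = {(A,P), (B,P)}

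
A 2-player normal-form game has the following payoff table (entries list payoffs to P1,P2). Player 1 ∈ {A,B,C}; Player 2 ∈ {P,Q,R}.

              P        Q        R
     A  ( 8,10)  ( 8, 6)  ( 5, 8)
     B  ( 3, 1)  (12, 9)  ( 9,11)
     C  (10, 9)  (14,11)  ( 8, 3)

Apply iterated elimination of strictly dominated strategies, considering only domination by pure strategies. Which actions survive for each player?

P1 drop A (C beats it: P:10>8 Q:14>8 R:8>5)
P2 drop P (Q beats it: B:9>1 C:11>9)
P1→{B,C} P2→{Q,R}

Survivors P1:{B,C} P2:{Q,R}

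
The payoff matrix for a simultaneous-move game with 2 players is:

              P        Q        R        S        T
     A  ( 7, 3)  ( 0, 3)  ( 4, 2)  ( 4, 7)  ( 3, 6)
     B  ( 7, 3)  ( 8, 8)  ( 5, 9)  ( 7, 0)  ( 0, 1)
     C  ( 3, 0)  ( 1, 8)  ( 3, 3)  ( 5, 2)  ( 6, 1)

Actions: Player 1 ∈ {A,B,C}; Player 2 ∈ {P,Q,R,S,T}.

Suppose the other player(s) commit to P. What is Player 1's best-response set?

BR_1 = {A,B}

u_1(A vs P) = 7
u_1(B vs P) = 7
u_1(C vs P) = 3
max payoff 7 at {A,B}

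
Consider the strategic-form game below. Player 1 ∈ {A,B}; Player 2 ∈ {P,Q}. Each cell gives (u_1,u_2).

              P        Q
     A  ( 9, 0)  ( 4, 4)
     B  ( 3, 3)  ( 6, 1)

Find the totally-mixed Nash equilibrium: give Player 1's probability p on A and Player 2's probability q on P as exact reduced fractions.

P1 indiff ⇒ q·9+(1-q)·4 = q·3+(1-q)·6 ⇒ q(6) = (1-q)(2) ⇒ q = 1/4
P2 indiff ⇒ p·0+(1-p)·3 = p·4+(1-p)·1 ⇒ p(-4) = (1-p)(-2) ⇒ p = 1/3

P1 mixes 1/3 on A; P2 mixes 1/4 on P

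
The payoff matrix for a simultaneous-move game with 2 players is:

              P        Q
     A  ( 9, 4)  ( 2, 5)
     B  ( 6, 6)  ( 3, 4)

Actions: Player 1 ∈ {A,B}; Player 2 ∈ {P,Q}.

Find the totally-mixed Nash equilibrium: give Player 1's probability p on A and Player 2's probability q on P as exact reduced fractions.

P1 mixes 2/3 on A; P2 mixes 1/4 on P

P1 indiff ⇒ q·9+(1-q)·2 = q·6+(1-q)·3 ⇒ q(3) = (1-q)(1) ⇒ q = 1/4
P2 indiff ⇒ p·4+(1-p)·6 = p·5+(1-p)·4 ⇒ p(-1) = (1-p)(-2) ⇒ p = 2/3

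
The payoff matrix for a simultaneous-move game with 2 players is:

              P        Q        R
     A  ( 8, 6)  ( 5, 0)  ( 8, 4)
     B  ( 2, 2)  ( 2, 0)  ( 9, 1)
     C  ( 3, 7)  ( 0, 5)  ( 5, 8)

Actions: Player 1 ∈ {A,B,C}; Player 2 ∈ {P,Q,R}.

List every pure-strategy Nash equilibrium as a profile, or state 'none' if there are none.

NE set: (A,P)

(A,P): NE
(A,Q): not NE [P2→P gives 6>0]
(A,R): not NE [P1→B gives 9>8; P2→P gives 6>4]
(B,P): not NE [P1→A gives 8>2]
(B,Q): not NE [P1→A gives 5>2; P2→P gives 2>0]
(B,R): not NE [P2→P gives 2>1]
(C,P): not NE [P1→A gives 8>3; P2→R gives 8>7]
(C,Q): not NE [P1→A gives 5>0; P2→R gives 8>5]
(C,R): not NE [P1→B gives 9>5]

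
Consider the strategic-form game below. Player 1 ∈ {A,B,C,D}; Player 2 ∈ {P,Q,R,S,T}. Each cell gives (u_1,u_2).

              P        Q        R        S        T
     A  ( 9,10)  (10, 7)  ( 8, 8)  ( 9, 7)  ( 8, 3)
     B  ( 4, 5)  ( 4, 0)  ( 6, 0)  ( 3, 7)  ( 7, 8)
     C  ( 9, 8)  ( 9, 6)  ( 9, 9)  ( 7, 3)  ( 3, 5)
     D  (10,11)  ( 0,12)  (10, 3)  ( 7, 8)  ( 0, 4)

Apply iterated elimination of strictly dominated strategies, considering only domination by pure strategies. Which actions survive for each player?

IESDS → P1:{A,C,D} P2:{P,Q,R}

P1 drop B (A beats it: P:9>4 Q:10>4 R:8>6 S:9>3 T:8>7)
P2 drop S (P beats it: A:10>7 C:8>3 D:11>8)
P2 drop T (P beats it: A:10>3 C:8>5 D:11>4)
P1→{A,C,D} P2→{P,Q,R}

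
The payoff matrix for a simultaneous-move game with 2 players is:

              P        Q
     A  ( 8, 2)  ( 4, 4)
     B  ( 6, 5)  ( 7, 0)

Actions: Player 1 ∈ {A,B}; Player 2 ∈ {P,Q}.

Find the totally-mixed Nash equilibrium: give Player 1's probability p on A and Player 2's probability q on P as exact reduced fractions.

P1 indiff ⇒ q·8+(1-q)·4 = q·6+(1-q)·7 ⇒ q(2) = (1-q)(3) ⇒ q = 3/5
P2 indiff ⇒ p·2+(1-p)·5 = p·4+(1-p)·0 ⇒ p(-2) = (1-p)(-5) ⇒ p = 5/7

p=5/7, q=3/5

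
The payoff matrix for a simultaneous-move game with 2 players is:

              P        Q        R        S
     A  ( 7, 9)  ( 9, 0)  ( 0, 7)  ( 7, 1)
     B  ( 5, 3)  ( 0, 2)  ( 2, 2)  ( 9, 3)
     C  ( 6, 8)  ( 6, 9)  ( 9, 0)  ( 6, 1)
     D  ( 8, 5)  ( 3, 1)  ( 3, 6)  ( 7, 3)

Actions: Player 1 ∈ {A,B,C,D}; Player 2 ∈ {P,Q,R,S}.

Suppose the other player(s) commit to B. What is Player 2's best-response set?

u_2(P vs B) = 3
u_2(Q vs B) = 2
u_2(R vs B) = 2
u_2(S vs B) = 3
max payoff 3 at {P,S}

BR_2 = {P,S}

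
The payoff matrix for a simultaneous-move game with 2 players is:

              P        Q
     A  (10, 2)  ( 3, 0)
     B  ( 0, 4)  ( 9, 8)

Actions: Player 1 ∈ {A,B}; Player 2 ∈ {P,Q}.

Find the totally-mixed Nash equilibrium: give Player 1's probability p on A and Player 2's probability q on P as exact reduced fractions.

(p,q) = (2/3, 3/8)

P1 indiff ⇒ q·10+(1-q)·3 = q·0+(1-q)·9 ⇒ q(10) = (1-q)(6) ⇒ q = 3/8
P2 indiff ⇒ p·2+(1-p)·4 = p·0+(1-p)·8 ⇒ p(2) = (1-p)(4) ⇒ p = 2/3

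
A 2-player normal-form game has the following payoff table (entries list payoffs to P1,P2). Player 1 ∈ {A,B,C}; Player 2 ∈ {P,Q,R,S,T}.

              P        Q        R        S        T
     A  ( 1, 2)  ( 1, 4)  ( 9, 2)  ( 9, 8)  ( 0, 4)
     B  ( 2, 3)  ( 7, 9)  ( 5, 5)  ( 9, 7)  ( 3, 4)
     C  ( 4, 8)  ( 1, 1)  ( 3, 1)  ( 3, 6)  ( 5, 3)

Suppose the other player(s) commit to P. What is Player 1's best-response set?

argmax u_1 = {C}

u_1(A vs P) = 1
u_1(B vs P) = 2
u_1(C vs P) = 4
max payoff 4 at {C}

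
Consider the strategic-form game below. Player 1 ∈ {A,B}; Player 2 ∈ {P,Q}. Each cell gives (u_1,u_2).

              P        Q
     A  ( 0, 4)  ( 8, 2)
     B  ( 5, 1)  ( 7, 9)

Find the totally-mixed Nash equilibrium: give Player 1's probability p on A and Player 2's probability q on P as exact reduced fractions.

P1 indiff ⇒ q·0+(1-q)·8 = q·5+(1-q)·7 ⇒ q(-5) = (1-q)(-1) ⇒ q = 1/6
P2 indiff ⇒ p·4+(1-p)·1 = p·2+(1-p)·9 ⇒ p(2) = (1-p)(8) ⇒ p = 4/5

p=4/5, q=1/6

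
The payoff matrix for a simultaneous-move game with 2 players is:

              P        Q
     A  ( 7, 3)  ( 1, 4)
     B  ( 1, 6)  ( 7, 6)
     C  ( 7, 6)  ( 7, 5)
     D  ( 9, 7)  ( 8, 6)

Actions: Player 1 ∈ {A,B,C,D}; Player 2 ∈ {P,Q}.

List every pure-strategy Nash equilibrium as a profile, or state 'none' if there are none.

PSNE = {(D,P)}

(A,P): not NE [P1→D gives 9>7; P2→Q gives 4>3]
(A,Q): not NE [P1→D gives 8>1]
(B,P): not NE [P1→D gives 9>1]
(B,Q): not NE [P1→D gives 8>7]
(C,P): not NE [P1→D gives 9>7]
(C,Q): not NE [P1→D gives 8>7; P2→P gives 6>5]
(D,P): NE
(D,Q): not NE [P2→P gives 7>6]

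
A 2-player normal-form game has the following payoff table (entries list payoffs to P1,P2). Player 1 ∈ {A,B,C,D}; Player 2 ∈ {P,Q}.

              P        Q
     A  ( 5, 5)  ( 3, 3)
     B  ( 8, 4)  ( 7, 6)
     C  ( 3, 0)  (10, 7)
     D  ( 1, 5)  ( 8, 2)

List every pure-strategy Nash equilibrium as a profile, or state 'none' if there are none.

PSNE = {(C,Q)}

(A,P): not NE [P1→B gives 8>5]
(A,Q): not NE [P1→C gives 10>3; P2→P gives 5>3]
(B,P): not NE [P2→Q gives 6>4]
(B,Q): not NE [P1→C gives 10>7]
(C,P): not NE [P1→B gives 8>3; P2→Q gives 7>0]
(C,Q): NE
(D,P): not NE [P1→B gives 8>1]
(D,Q): not NE [P1→C gives 10>8; P2→P gives 5>2]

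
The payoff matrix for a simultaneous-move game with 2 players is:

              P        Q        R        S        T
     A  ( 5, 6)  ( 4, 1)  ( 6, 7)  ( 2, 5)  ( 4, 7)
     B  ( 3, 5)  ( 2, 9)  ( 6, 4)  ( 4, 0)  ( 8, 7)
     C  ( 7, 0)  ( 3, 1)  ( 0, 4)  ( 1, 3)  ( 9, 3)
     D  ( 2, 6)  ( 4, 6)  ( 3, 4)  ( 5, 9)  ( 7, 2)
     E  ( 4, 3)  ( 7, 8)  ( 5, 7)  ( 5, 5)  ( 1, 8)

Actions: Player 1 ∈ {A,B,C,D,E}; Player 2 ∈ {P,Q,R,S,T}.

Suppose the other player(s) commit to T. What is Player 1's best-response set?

BR_1 = {C}

u_1(A vs T) = 4
u_1(B vs T) = 8
u_1(C vs T) = 9
u_1(D vs T) = 7
u_1(E vs T) = 1
max payoff 9 at {C}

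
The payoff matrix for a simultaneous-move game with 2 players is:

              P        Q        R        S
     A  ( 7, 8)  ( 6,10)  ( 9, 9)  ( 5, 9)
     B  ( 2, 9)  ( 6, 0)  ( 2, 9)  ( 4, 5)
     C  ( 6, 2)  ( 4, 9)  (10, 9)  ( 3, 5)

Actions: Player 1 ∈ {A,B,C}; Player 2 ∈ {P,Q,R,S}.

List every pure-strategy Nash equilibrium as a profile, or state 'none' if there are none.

(A,P): not NE [P2→Q gives 10>8]
(A,Q): NE
(A,R): not NE [P1→C gives 10>9; P2→Q gives 10>9]
(A,S): not NE [P2→Q gives 10>9]
(B,P): not NE [P1→A gives 7>2]
(B,Q): not NE [P2→R gives 9>0]
(B,R): not NE [P1→C gives 10>2]
(B,S): not NE [P1→A gives 5>4; P2→R gives 9>5]
(C,P): not NE [P1→A gives 7>6; P2→R gives 9>2]
(C,Q): not NE [P1→B gives 6>4]
(C,R): NE
(C,S): not NE [P1→A gives 5>3; P2→R gives 9>5]

NE set: (A,Q), (C,R)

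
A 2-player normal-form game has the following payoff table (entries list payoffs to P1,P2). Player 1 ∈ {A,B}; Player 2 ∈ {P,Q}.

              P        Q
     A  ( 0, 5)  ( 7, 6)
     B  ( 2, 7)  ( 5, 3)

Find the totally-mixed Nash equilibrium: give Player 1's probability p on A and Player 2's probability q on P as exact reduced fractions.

p=4/5, q=1/2

P1 indiff ⇒ q·0+(1-q)·7 = q·2+(1-q)·5 ⇒ q(-2) = (1-q)(-2) ⇒ q = 1/2
P2 indiff ⇒ p·5+(1-p)·7 = p·6+(1-p)·3 ⇒ p(-1) = (1-p)(-4) ⇒ p = 4/5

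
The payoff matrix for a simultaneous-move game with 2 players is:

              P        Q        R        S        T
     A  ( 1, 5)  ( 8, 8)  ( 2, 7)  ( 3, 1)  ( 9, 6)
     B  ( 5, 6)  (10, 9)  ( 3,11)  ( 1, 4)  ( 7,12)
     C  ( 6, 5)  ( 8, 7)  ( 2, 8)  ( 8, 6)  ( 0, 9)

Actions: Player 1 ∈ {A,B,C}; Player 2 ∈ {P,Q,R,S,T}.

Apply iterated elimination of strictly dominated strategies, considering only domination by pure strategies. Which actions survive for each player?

P2 drop P (Q beats it: A:8>5 B:9>6 C:7>5)
P2 drop S (Q beats it: A:8>1 B:9>4 C:7>6)
P1 drop C (B beats it: Q:10>8 R:3>2 T:7>0)
P1→{A,B} P2→{Q,R,T}

Survivors P1:{A,B} P2:{Q,R,T}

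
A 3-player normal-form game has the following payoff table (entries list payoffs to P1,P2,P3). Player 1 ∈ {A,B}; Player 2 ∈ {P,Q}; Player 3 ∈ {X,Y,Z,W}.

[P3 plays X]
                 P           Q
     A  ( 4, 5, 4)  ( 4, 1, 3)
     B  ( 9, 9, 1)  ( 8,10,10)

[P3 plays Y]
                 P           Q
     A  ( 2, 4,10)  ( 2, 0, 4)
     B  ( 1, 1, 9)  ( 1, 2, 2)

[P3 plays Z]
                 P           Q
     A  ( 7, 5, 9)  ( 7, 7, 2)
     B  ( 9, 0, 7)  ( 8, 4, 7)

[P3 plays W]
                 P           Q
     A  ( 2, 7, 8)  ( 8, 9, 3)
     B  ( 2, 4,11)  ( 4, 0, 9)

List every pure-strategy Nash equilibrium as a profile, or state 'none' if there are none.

Nash profiles: (A,P,Y), (B,P,W), (B,Q,X)

(A,P,X): not NE [P1→B gives 9>4; P3→Y gives 10>4]
(A,P,Y): NE
(A,P,Z): not NE [P1→B gives 9>7; P2→Q gives 7>5; P3→Y gives 10>9]
(A,P,W): not NE [P2→Q gives 9>7; P3→Y gives 10>8]
(A,Q,X): not NE [P1→B gives 8>4; P2→P gives 5>1; P3→Y gives 4>3]
(A,Q,Y): not NE [P2→P gives 4>0]
(A,Q,Z): not NE [P1→B gives 8>7; P3→Y gives 4>2]
(A,Q,W): not NE [P3→Y gives 4>3]
(B,P,X): not NE [P2→Q gives 10>9; P3→W gives 11>1]
(B,P,Y): not NE [P1→A gives 2>1; P2→Q gives 2>1; P3→W gives 11>9]
(B,P,Z): not NE [P2→Q gives 4>0; P3→W gives 11>7]
(B,P,W): NE
(B,Q,X): NE
(B,Q,Y): not NE [P1→A gives 2>1; P3→X gives 10>2]
(B,Q,Z): not NE [P3→X gives 10>7]
(B,Q,W): not NE [P1→A gives 8>4; P2→P gives 4>0; P3→X gives 10>9]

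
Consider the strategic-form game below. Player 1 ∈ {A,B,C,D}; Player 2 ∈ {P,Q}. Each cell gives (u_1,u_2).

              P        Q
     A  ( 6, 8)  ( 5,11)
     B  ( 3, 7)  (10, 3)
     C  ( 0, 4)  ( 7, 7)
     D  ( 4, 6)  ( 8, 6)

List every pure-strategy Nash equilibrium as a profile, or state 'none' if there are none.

(A,P): not NE [P2→Q gives 11>8]
(A,Q): not NE [P1→B gives 10>5]
(B,P): not NE [P1→A gives 6>3]
(B,Q): not NE [P2→P gives 7>3]
(C,P): not NE [P1→A gives 6>0; P2→Q gives 7>4]
(C,Q): not NE [P1→B gives 10>7]
(D,P): not NE [P1→A gives 6>4]
(D,Q): not NE [P1→B gives 10>8]

Equilibria: none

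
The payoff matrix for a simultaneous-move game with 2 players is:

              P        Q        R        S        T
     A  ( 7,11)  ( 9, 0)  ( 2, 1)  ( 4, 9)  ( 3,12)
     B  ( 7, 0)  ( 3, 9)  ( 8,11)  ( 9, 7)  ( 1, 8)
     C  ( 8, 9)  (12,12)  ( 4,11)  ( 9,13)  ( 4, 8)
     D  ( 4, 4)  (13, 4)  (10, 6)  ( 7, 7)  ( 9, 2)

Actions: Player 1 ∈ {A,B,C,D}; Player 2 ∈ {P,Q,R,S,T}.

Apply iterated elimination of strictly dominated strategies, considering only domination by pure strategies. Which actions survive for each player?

Remaining: P1:{B,C,D} P2:{Q,R,S}

P1 drop A (C beats it: P:8>7 Q:12>9 R:4>2 S:9>4 T:4>3)
P2 drop P (R beats it: B:11>0 C:11>9 D:6>4)
P2 drop T (Q beats it: B:9>8 C:12>8 D:4>2)
P1→{B,C,D} P2→{Q,R,S}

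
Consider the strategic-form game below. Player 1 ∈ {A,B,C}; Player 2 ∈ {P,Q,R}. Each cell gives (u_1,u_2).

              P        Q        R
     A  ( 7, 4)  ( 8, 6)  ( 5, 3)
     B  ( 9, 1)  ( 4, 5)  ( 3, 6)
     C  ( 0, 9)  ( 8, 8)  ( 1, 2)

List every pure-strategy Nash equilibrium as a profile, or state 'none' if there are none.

(A,P): not NE [P1→B gives 9>7; P2→Q gives 6>4]
(A,Q): NE
(A,R): not NE [P2→Q gives 6>3]
(B,P): not NE [P2→R gives 6>1]
(B,Q): not NE [P1→C gives 8>4; P2→R gives 6>5]
(B,R): not NE [P1→A gives 5>3]
(C,P): not NE [P1→B gives 9>0]
(C,Q): not NE [P2→P gives 9>8]
(C,R): not NE [P1→A gives 5>1; P2→P gives 9>2]

PSNE = {(A,Q)}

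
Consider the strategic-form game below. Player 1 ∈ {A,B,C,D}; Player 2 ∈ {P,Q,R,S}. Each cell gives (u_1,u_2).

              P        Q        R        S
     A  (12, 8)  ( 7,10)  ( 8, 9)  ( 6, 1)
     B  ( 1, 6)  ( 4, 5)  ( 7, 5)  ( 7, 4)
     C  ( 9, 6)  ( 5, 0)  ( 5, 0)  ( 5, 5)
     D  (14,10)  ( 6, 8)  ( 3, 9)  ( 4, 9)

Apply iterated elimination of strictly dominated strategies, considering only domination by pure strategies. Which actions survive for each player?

P1 drop C (A beats it: P:12>9 Q:7>5 R:8>5 S:6>5)
P2 drop S (P beats it: A:8>1 B:6>4 D:10>9)
P1 drop B (A beats it: P:12>1 Q:7>4 R:8>7)
P1→{A,D} P2→{P,Q,R}

Remaining: P1:{A,D} P2:{P,Q,R}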